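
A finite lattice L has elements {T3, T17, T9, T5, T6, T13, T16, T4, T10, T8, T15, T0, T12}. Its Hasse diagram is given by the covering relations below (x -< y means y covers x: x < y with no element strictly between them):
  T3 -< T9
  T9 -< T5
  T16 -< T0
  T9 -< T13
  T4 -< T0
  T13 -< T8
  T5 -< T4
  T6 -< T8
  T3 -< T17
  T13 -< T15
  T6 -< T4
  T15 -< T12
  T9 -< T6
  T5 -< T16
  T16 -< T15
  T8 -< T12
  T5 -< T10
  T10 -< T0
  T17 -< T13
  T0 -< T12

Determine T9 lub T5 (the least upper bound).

T5

Common upper bounds of {T9, T5}: T0, T10, T12, T15, T16, T4, T5.
The least among these is T5.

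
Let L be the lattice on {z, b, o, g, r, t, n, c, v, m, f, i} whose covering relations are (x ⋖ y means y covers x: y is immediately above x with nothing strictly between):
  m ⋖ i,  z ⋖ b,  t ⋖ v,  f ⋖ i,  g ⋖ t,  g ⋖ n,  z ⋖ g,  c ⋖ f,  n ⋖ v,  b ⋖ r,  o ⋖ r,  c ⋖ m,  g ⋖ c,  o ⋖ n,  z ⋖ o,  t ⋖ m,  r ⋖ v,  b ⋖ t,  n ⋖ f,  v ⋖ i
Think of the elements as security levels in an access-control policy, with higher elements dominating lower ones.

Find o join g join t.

v

Common upper bounds of {o, g, t}: i, v.
The least among these is v.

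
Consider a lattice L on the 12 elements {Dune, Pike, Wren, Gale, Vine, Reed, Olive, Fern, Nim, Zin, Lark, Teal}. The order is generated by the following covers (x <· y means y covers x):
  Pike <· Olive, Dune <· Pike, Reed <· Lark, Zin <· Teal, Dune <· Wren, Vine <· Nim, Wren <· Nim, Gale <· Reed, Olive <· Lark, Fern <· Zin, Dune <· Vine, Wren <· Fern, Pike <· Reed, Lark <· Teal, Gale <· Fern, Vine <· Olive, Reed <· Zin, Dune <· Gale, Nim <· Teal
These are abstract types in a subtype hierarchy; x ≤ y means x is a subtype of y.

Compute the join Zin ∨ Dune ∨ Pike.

Zin

Common upper bounds of {Zin, Dune, Pike}: Teal, Zin.
The least among these is Zin.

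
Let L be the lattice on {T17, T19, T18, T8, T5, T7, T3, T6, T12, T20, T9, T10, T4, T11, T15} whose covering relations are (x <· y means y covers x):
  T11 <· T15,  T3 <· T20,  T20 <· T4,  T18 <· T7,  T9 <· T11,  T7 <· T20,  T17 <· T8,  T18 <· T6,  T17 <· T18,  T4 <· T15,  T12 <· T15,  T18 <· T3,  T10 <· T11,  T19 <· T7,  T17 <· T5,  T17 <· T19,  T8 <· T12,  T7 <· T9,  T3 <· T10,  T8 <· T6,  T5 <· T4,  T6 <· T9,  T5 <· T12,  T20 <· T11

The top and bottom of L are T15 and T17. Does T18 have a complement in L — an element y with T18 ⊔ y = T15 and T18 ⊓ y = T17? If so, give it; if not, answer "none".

T12

Need y with T18 ∨ y = T15 and T18 ∧ y = T17.
Checking each element gives: T12.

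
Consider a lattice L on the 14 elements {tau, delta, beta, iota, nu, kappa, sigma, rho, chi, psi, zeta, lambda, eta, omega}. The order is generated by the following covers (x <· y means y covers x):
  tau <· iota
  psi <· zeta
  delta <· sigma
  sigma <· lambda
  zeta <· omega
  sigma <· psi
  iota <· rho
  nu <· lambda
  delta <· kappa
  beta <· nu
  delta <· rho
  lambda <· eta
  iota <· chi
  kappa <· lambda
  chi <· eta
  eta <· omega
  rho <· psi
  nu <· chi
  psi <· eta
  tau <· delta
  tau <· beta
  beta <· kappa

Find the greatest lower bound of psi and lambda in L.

Common lower bounds of {psi, lambda}: delta, sigma, tau.
The greatest among these is sigma.

sigma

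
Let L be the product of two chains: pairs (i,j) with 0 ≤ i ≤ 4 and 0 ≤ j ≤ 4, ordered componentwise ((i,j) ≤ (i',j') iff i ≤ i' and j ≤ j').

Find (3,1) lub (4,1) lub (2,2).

(4,2)

In a product of chains, the join is componentwise max, giving (4,2).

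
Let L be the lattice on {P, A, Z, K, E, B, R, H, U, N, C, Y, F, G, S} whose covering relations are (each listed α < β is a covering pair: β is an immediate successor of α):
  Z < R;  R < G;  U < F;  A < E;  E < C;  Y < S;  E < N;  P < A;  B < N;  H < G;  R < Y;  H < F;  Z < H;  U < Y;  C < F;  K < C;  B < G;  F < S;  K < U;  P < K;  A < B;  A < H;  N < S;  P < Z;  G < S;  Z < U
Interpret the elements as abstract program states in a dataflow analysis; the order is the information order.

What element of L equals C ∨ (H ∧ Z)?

H ∧ Z = Z
C ∨ Z = F

F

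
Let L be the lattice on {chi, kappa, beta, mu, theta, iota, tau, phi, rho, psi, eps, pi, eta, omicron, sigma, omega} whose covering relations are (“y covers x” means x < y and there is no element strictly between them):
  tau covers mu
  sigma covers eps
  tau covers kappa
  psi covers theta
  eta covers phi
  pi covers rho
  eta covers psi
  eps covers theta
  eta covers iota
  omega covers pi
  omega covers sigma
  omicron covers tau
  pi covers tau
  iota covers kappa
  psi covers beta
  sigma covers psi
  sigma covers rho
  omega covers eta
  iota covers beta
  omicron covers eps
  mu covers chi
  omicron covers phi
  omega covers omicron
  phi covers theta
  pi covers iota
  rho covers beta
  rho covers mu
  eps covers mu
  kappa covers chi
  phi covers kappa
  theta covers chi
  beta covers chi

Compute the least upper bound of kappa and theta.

phi

Common upper bounds of {kappa, theta}: eta, omega, omicron, phi.
The least among these is phi.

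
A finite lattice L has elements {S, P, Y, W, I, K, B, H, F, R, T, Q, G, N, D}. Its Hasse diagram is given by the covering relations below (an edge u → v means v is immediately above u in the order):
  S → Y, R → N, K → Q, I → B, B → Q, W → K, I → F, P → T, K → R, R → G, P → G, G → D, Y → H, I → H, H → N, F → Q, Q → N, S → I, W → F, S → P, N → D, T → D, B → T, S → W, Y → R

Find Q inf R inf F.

W

Common lower bounds of {Q, R, F}: S, W.
The greatest among these is W.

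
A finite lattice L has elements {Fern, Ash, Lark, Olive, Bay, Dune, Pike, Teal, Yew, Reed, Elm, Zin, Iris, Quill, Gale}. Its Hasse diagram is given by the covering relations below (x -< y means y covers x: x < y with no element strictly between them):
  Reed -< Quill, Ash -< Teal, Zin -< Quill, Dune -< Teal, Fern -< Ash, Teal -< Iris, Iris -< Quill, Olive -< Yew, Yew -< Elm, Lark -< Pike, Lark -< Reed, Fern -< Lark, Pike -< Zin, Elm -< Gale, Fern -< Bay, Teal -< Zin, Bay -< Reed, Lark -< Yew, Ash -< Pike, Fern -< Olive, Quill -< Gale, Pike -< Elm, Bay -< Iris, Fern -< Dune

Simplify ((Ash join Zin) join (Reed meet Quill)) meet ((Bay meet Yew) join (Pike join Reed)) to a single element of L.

Ash ∨ Zin = Zin
Reed ∧ Quill = Reed
Zin ∨ Reed = Quill
Bay ∧ Yew = Fern
Pike ∨ Reed = Quill
Fern ∨ Quill = Quill
Quill ∧ Quill = Quill

Quill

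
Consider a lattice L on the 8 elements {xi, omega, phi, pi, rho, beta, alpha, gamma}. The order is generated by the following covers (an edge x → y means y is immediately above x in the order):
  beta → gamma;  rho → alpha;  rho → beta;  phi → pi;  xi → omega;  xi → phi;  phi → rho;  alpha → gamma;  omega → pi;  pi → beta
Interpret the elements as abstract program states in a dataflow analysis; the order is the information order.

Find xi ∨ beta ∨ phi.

Common upper bounds of {xi, beta, phi}: beta, gamma.
The least among these is beta.

beta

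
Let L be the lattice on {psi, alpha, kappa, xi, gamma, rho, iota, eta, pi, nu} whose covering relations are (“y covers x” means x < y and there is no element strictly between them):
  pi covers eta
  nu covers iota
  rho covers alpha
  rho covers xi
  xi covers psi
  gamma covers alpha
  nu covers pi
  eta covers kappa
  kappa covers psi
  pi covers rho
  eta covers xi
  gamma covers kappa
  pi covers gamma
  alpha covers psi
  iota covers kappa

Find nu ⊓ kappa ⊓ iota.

kappa

Common lower bounds of {nu, kappa, iota}: kappa, psi.
The greatest among these is kappa.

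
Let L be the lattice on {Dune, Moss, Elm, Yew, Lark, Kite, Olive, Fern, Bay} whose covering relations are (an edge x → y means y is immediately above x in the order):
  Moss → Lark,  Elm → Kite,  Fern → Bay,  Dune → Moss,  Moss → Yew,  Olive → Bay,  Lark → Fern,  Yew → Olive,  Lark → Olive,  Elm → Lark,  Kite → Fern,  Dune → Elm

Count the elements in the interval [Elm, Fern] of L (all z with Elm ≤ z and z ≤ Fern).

The interval [Elm, Fern] = {Elm, Fern, Kite, Lark}, which has 4 elements.

4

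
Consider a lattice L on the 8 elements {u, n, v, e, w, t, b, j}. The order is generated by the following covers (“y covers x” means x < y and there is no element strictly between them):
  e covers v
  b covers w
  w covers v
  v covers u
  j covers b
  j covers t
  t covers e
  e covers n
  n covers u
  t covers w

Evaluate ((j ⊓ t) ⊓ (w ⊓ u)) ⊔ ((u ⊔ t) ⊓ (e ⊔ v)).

e

j ∧ t = t
w ∧ u = u
t ∧ u = u
u ∨ t = t
e ∨ v = e
t ∧ e = e
u ∨ e = e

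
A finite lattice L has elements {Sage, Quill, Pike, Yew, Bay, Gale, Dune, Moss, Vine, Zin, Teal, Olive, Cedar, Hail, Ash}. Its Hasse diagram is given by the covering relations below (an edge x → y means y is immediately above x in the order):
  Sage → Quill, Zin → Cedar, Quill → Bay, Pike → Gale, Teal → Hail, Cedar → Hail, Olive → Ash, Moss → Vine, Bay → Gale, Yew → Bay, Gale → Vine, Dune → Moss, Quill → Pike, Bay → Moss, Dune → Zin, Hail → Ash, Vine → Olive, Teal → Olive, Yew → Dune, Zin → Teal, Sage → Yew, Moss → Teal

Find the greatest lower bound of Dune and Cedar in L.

Dune

Common lower bounds of {Dune, Cedar}: Dune, Sage, Yew.
The greatest among these is Dune.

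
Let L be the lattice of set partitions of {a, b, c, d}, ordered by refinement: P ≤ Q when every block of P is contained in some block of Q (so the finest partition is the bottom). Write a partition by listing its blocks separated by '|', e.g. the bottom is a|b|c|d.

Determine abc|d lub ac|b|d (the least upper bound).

abc|d

Common upper bounds of {abc|d, ac|b|d}: abcd, abc|d.
The least among these is abc|d.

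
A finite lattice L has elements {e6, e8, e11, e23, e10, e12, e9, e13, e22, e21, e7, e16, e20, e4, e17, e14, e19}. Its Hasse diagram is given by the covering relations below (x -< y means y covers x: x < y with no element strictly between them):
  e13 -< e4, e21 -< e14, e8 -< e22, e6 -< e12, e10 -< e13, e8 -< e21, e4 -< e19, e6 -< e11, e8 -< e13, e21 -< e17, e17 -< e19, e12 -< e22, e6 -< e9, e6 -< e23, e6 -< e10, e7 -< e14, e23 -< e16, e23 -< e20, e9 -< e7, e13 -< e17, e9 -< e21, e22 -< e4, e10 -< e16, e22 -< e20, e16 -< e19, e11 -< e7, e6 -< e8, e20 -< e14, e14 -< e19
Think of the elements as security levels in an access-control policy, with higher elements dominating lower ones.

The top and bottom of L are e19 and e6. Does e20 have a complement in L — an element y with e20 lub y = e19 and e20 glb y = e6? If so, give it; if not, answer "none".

e10

Need y with e20 ∨ y = e19 and e20 ∧ y = e6.
Checking each element gives: e10.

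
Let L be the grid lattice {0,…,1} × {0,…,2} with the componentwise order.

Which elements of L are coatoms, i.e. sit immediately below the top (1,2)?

The coatoms are exactly the elements covered by (1,2): (0,2), (1,1).

(0,2), (1,1)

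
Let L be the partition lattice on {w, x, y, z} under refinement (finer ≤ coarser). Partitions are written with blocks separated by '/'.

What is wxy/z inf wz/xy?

The meet (common refinement) of wxy/z and wz/xy intersects blocks pairwise, giving w/xy/z.

w/xy/z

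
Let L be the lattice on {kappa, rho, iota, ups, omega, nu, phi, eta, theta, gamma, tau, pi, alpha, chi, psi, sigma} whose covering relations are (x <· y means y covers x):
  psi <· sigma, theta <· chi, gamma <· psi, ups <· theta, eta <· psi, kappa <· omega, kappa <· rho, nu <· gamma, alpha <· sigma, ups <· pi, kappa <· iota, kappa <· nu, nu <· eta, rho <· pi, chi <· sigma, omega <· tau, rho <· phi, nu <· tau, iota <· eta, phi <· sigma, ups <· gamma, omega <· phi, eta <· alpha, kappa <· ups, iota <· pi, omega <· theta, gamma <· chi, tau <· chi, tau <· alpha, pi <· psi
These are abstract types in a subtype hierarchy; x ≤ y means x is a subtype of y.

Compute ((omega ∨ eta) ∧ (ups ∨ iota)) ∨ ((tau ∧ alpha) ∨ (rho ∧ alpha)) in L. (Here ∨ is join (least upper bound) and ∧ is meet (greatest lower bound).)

omega ∨ eta = alpha
ups ∨ iota = pi
alpha ∧ pi = iota
tau ∧ alpha = tau
rho ∧ alpha = kappa
tau ∨ kappa = tau
iota ∨ tau = alpha

alpha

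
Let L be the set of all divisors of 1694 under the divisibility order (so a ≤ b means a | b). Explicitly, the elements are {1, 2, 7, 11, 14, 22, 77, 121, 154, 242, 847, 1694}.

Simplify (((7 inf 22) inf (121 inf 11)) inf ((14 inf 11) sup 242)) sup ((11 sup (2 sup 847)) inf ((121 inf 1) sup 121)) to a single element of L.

121

7 ∧ 22 = 1
121 ∧ 11 = 11
1 ∧ 11 = 1
14 ∧ 11 = 1
1 ∨ 242 = 242
1 ∧ 242 = 1
2 ∨ 847 = 1694
11 ∨ 1694 = 1694
121 ∧ 1 = 1
1 ∨ 121 = 121
1694 ∧ 121 = 121
1 ∨ 121 = 121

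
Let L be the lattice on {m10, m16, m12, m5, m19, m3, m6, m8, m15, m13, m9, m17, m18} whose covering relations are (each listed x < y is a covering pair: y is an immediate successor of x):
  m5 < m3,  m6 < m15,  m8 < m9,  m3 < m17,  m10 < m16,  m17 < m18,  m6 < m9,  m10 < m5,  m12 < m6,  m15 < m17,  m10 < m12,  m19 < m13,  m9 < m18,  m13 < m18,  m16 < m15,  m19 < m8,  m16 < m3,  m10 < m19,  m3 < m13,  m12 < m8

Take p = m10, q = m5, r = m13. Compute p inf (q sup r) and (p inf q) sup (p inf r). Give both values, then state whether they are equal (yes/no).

m10; m10; yes

q sup r = m13, so p inf (q sup r) = m10 inf m13 = m10.
p inf q = m10 and p inf r = m10, so (p inf q) sup (p inf r) = m10 sup m10 = m10.
Equal: yes.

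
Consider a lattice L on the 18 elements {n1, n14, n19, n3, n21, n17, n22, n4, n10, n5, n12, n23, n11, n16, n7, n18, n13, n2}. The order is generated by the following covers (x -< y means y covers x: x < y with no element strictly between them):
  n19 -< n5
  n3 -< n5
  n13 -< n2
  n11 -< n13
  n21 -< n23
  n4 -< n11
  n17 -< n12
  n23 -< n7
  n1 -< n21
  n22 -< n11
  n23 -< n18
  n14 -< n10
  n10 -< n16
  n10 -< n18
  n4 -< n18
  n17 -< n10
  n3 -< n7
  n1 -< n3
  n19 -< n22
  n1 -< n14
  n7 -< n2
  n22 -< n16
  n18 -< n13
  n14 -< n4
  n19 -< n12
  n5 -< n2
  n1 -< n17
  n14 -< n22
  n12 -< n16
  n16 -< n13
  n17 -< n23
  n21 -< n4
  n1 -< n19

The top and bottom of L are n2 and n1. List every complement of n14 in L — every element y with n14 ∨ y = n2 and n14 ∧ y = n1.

Need y with n14 ∨ y = n2 and n14 ∧ y = n1.
Checking each element gives: n3, n5, n7.

n3, n5, n7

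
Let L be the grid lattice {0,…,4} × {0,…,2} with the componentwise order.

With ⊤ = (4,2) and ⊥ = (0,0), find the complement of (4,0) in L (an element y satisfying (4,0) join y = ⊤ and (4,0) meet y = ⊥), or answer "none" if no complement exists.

Need y with (4,0) ∨ y = (4,2) and (4,0) ∧ y = (0,0).
Checking each element gives: (0,2).

(0,2)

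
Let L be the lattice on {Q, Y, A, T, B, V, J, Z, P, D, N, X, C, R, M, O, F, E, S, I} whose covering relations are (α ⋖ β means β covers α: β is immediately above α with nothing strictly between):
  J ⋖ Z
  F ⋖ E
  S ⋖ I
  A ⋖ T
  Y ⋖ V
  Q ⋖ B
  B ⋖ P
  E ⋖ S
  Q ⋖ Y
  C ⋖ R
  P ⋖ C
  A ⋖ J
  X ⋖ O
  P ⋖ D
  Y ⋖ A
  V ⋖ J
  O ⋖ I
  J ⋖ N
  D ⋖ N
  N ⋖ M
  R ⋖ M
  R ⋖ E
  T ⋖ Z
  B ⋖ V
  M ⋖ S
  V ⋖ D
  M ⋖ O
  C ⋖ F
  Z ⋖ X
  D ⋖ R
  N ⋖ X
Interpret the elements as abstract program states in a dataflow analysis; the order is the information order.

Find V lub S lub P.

Common upper bounds of {V, S, P}: I, S.
The least among these is S.

S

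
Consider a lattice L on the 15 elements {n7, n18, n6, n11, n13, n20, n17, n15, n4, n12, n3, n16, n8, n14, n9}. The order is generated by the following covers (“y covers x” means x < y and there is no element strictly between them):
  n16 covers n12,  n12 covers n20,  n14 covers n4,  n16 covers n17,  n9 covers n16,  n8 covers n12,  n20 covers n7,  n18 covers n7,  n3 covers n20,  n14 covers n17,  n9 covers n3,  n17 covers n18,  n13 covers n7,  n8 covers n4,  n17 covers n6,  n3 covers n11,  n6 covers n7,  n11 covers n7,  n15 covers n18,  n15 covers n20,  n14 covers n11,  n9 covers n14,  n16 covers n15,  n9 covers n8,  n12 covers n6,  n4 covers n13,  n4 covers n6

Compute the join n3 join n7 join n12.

Common upper bounds of {n3, n7, n12}: n9.
The least among these is n9.

n9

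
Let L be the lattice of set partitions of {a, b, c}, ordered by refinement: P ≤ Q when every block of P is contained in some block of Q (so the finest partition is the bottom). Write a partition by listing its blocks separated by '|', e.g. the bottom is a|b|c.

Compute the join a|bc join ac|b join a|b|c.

abc

The join of a|bc, ac|b, a|b|c merges any blocks that overlap across the partitions, giving abc.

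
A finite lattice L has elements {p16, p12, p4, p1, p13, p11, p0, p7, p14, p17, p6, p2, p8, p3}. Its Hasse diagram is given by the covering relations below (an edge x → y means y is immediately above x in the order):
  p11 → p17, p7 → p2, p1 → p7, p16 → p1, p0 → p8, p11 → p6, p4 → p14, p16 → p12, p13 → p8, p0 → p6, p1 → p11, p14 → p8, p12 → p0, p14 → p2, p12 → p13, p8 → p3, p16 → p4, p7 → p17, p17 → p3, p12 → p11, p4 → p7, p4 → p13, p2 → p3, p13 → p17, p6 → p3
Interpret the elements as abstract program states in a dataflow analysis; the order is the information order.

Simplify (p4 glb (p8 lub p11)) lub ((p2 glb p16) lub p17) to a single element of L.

p17

p8 ∨ p11 = p3
p4 ∧ p3 = p4
p2 ∧ p16 = p16
p16 ∨ p17 = p17
p4 ∨ p17 = p17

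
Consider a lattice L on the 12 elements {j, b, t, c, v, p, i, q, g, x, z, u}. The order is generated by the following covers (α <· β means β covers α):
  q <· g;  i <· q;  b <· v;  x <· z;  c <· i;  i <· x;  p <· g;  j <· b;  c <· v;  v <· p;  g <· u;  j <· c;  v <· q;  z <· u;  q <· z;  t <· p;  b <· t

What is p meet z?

Common lower bounds of {p, z}: b, c, j, v.
The greatest among these is v.

v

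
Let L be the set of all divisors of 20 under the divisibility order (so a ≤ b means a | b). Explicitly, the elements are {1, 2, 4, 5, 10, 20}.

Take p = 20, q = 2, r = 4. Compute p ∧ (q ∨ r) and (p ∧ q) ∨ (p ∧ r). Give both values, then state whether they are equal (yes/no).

q ∨ r = 4, so p ∧ (q ∨ r) = 20 ∧ 4 = 4.
p ∧ q = 2 and p ∧ r = 4, so (p ∧ q) ∨ (p ∧ r) = 2 ∨ 4 = 4.
Equal: yes.

4; 4; yes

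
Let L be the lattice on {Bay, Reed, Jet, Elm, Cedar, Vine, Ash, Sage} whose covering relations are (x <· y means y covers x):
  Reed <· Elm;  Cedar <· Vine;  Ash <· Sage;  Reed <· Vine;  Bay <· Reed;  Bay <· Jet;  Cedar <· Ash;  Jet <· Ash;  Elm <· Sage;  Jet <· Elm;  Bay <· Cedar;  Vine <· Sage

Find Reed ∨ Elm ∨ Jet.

Elm

Common upper bounds of {Reed, Elm, Jet}: Elm, Sage.
The least among these is Elm.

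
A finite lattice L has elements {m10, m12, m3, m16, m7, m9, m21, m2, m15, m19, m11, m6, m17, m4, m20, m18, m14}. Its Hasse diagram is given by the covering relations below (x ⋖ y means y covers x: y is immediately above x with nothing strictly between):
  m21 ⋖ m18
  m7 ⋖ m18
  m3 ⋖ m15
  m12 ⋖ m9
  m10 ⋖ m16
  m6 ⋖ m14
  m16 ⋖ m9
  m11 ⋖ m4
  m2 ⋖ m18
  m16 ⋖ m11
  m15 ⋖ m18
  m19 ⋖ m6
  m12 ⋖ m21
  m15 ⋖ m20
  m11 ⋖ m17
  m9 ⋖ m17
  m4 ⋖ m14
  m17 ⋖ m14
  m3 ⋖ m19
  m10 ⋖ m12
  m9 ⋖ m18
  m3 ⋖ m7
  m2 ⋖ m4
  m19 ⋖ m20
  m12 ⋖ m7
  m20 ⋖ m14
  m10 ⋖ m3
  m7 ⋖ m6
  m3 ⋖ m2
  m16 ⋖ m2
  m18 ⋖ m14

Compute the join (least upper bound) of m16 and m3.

m2

Common upper bounds of {m16, m3}: m14, m18, m2, m4.
The least among these is m2.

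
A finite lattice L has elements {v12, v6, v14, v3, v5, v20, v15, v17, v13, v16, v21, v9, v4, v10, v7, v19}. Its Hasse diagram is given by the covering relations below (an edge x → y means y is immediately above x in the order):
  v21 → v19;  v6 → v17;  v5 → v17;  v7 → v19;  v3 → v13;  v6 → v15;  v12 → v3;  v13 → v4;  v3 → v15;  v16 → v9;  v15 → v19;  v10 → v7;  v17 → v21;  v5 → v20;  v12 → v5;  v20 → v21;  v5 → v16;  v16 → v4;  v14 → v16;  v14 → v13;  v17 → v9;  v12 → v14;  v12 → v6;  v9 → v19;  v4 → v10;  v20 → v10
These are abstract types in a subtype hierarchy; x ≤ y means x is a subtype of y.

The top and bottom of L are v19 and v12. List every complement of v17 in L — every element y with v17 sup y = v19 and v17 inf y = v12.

v13, v3

Need y with v17 ∨ y = v19 and v17 ∧ y = v12.
Checking each element gives: v13, v3.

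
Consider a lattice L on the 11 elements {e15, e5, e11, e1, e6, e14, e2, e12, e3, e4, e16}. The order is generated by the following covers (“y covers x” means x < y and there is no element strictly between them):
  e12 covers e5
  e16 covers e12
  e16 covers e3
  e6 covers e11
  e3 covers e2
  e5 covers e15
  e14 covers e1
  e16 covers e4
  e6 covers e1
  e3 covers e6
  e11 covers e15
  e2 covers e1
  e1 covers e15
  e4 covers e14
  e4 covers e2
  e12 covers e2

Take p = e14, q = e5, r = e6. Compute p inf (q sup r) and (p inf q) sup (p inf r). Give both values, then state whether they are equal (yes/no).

q sup r = e16, so p inf (q sup r) = e14 inf e16 = e14.
p inf q = e15 and p inf r = e1, so (p inf q) sup (p inf r) = e15 sup e1 = e1.
Equal: no.

e14; e1; no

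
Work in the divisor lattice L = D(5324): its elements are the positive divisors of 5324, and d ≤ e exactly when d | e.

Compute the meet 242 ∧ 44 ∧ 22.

22

Common lower bounds of {242, 44, 22}: 1, 11, 2, 22.
The greatest among these is 22.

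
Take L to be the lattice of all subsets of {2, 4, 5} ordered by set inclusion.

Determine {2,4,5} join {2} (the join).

Common upper bounds of {{2,4,5}, {2}}: {2,4,5}.
The least among these is {2,4,5}.

{2,4,5}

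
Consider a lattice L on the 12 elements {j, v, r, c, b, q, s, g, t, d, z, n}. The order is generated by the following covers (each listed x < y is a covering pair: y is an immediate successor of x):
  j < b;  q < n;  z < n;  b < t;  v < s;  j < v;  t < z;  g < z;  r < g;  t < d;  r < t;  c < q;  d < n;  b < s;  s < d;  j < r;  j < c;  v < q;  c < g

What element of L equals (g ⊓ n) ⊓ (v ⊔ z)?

g ∧ n = g
v ∨ z = n
g ∧ n = g

g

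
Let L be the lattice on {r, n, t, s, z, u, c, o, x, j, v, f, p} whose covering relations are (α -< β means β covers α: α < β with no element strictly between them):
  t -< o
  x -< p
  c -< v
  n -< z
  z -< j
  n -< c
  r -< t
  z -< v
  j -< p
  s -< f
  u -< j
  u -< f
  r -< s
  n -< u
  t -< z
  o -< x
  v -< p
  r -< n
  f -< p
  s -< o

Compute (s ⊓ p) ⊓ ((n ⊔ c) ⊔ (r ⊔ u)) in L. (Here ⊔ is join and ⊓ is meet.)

s

s ∧ p = s
n ∨ c = c
r ∨ u = u
c ∨ u = p
s ∧ p = s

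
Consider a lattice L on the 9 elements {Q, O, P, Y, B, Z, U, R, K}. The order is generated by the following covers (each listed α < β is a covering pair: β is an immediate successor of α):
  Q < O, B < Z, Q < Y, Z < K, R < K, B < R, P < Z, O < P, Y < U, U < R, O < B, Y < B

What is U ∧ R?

U

Common lower bounds of {U, R}: Q, U, Y.
The greatest among these is U.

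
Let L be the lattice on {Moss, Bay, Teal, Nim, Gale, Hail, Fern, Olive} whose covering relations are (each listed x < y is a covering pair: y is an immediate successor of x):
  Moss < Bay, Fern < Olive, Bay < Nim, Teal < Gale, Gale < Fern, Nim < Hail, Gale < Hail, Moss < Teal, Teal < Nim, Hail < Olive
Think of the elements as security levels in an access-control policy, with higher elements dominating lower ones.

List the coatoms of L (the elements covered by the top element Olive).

Fern, Hail

The coatoms are exactly the elements covered by Olive: Fern, Hail.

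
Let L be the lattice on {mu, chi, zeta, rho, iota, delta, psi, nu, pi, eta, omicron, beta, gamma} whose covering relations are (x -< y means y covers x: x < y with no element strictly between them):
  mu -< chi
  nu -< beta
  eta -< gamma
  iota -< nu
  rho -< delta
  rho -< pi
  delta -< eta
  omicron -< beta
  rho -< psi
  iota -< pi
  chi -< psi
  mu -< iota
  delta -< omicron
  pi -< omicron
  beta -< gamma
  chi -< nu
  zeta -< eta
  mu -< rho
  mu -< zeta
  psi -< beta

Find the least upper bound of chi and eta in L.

Common upper bounds of {chi, eta}: gamma.
The least among these is gamma.

gamma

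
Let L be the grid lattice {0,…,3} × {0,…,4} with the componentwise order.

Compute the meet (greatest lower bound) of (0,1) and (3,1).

(0,1)

In a product of chains, the meet is componentwise min, giving (0,1).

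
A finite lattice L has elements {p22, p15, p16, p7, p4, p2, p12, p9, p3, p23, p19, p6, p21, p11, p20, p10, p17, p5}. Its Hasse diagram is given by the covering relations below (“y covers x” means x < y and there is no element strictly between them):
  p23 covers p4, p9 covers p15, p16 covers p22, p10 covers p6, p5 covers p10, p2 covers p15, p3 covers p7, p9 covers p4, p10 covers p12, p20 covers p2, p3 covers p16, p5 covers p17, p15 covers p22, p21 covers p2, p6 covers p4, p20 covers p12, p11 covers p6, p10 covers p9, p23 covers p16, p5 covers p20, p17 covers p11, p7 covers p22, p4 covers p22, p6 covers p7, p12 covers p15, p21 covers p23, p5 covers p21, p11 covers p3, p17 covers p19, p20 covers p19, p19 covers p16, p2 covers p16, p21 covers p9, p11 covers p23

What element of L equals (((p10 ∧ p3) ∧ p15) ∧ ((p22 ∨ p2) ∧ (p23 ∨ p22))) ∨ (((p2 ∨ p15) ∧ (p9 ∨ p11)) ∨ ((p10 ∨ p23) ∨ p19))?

p10 ∧ p3 = p7
p7 ∧ p15 = p22
p22 ∨ p2 = p2
p23 ∨ p22 = p23
p2 ∧ p23 = p16
p22 ∧ p16 = p22
p2 ∨ p15 = p2
p9 ∨ p11 = p5
p2 ∧ p5 = p2
p10 ∨ p23 = p5
p5 ∨ p19 = p5
p2 ∨ p5 = p5
p22 ∨ p5 = p5

p5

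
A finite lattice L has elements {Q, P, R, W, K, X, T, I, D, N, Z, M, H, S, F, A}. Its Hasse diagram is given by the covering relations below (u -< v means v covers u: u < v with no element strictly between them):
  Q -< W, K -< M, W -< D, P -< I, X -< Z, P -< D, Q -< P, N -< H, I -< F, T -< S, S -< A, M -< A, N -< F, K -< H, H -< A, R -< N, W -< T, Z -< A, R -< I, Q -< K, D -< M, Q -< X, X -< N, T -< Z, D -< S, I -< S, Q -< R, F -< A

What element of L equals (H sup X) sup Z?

A

H ∨ X = H
H ∨ Z = A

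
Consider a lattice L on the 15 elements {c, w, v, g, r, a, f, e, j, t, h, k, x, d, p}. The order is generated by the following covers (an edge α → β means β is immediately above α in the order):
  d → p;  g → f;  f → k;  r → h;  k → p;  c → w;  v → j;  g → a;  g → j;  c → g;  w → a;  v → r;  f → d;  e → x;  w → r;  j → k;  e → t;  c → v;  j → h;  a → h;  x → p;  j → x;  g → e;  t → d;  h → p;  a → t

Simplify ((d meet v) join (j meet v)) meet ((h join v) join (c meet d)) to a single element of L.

v

d ∧ v = c
j ∧ v = v
c ∨ v = v
h ∨ v = h
c ∧ d = c
h ∨ c = h
v ∧ h = v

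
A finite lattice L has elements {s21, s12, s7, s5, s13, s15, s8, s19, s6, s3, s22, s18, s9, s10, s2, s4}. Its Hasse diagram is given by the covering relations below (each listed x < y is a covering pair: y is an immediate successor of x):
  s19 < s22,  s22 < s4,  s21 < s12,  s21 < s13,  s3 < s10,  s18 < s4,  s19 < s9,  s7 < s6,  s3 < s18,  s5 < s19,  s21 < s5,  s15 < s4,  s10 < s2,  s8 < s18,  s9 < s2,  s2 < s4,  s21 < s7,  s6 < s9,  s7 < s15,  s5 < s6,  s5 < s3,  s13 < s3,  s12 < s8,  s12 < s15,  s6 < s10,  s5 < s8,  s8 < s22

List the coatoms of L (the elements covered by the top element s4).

s15, s18, s2, s22

The coatoms are exactly the elements covered by s4: s15, s18, s2, s22.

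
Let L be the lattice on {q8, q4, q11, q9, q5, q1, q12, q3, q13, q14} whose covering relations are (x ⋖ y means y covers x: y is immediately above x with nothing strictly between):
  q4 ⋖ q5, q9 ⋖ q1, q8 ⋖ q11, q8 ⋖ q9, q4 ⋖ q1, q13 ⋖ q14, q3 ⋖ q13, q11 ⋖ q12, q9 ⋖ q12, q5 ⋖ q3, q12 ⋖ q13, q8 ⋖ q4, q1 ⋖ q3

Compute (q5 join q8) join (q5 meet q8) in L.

q5

q5 ∨ q8 = q5
q5 ∧ q8 = q8
q5 ∨ q8 = q5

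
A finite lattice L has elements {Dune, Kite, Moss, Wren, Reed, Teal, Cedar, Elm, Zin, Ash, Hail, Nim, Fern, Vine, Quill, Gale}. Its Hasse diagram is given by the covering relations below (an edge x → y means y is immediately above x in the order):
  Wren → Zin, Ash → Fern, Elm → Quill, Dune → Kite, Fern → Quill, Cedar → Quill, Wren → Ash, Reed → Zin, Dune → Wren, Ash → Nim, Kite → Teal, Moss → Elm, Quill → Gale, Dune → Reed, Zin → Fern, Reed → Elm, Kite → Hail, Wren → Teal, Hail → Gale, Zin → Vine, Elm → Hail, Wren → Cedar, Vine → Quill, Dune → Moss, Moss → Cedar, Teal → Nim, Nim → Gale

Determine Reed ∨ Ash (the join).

Fern

Common upper bounds of {Reed, Ash}: Fern, Gale, Quill.
The least among these is Fern.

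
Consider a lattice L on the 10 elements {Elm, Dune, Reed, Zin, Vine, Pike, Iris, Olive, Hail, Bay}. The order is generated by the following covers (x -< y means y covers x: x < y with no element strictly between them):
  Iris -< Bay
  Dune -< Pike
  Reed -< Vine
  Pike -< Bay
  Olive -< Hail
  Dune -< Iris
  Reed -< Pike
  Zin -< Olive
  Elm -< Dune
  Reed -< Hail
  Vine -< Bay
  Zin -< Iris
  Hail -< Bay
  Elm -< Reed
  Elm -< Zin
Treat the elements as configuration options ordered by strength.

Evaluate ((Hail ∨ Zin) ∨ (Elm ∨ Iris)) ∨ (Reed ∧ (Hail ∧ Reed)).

Hail ∨ Zin = Hail
Elm ∨ Iris = Iris
Hail ∨ Iris = Bay
Hail ∧ Reed = Reed
Reed ∧ Reed = Reed
Bay ∨ Reed = Bay

Bay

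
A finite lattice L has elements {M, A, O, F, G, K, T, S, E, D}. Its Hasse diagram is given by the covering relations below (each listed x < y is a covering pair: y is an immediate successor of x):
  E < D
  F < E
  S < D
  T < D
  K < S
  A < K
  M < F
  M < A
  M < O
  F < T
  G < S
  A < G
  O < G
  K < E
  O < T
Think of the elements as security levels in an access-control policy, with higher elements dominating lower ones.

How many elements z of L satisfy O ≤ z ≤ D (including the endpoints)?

The interval [O, D] = {D, G, O, S, T}, which has 5 elements.

5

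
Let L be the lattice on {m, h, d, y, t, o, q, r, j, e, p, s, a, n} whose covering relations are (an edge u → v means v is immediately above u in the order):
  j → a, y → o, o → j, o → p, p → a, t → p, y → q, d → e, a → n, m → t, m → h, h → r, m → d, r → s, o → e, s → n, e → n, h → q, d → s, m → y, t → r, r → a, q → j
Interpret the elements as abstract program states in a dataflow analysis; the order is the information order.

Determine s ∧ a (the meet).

r

Common lower bounds of {s, a}: h, m, r, t.
The greatest among these is r.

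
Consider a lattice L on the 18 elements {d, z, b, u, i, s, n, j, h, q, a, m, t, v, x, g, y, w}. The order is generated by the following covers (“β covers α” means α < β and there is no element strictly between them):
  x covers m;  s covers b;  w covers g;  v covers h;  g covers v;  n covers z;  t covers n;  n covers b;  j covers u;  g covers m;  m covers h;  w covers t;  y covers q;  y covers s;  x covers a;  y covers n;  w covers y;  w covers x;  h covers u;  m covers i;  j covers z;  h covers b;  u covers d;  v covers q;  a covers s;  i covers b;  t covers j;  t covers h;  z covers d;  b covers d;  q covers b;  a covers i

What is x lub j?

w

Common upper bounds of {x, j}: w.
The least among these is w.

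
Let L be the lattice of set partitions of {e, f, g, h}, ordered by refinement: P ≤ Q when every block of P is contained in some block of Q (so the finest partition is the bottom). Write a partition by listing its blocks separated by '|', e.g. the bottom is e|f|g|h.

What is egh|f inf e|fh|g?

e|f|g|h

The meet (common refinement) of egh|f and e|fh|g intersects blocks pairwise, giving e|f|g|h.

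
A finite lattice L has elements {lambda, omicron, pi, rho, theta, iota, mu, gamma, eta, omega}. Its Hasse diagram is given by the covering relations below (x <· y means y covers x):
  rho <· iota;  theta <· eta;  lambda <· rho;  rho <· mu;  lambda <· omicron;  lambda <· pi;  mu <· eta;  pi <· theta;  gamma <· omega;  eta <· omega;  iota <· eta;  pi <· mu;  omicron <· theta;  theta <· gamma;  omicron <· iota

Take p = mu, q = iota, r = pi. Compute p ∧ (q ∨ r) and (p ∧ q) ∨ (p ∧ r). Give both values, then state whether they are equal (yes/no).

mu; mu; yes

q ∨ r = eta, so p ∧ (q ∨ r) = mu ∧ eta = mu.
p ∧ q = rho and p ∧ r = pi, so (p ∧ q) ∨ (p ∧ r) = rho ∨ pi = mu.
Equal: yes.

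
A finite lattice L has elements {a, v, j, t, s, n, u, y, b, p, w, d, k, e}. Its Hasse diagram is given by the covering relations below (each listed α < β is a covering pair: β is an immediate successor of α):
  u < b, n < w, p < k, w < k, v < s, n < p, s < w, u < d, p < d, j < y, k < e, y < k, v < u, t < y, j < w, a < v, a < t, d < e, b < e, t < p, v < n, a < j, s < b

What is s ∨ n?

Common upper bounds of {s, n}: e, k, w.
The least among these is w.

w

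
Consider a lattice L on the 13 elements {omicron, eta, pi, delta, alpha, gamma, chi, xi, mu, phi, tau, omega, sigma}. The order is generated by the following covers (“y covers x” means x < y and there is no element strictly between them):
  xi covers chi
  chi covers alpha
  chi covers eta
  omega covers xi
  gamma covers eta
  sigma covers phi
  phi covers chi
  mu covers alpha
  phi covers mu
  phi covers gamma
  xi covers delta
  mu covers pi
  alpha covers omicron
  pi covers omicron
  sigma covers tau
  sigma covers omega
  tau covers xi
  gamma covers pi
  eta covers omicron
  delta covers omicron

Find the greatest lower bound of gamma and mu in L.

Common lower bounds of {gamma, mu}: omicron, pi.
The greatest among these is pi.

pi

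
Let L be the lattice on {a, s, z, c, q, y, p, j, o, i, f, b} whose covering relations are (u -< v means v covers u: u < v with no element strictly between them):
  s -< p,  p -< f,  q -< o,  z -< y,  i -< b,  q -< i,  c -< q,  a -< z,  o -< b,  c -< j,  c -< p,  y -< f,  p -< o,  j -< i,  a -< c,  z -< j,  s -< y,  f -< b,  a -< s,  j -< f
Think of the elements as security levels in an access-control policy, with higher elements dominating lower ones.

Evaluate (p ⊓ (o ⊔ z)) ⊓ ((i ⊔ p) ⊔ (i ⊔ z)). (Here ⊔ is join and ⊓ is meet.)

o ∨ z = b
p ∧ b = p
i ∨ p = b
i ∨ z = i
b ∨ i = b
p ∧ b = p

p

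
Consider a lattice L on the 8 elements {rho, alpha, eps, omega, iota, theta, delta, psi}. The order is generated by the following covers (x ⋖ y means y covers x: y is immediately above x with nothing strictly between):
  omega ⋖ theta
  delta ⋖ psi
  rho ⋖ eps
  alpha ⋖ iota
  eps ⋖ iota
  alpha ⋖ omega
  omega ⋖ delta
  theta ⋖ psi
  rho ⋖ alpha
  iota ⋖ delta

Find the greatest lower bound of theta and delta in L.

omega

Common lower bounds of {theta, delta}: alpha, omega, rho.
The greatest among these is omega.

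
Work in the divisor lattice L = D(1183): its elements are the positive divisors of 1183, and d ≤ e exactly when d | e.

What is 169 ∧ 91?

Common lower bounds of {169, 91}: 1, 13.
The greatest among these is 13.

13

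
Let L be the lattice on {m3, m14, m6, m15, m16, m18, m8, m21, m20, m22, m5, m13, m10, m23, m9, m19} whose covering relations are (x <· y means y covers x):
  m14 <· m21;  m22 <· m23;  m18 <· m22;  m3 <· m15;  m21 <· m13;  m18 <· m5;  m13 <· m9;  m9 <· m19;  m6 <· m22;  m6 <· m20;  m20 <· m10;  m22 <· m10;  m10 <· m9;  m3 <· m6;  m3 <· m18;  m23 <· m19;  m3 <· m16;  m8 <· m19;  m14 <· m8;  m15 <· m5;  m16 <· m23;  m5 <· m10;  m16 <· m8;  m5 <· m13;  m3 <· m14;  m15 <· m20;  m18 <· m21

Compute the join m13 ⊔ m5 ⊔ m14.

Common upper bounds of {m13, m5, m14}: m13, m19, m9.
The least among these is m13.

m13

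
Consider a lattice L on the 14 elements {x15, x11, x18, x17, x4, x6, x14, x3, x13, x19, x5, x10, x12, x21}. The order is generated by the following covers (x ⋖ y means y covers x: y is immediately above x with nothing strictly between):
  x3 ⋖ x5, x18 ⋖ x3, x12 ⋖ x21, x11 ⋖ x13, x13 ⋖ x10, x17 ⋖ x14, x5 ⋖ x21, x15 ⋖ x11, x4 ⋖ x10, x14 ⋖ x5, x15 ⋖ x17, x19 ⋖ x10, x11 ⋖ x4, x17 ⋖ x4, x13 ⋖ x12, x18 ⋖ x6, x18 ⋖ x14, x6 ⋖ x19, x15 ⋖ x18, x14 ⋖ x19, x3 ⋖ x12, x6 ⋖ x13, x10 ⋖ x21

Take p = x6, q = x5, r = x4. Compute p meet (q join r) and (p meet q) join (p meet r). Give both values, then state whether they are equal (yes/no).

q join r = x21, so p meet (q join r) = x6 meet x21 = x6.
p meet q = x18 and p meet r = x15, so (p meet q) join (p meet r) = x18 join x15 = x18.
Equal: no.

x6; x18; no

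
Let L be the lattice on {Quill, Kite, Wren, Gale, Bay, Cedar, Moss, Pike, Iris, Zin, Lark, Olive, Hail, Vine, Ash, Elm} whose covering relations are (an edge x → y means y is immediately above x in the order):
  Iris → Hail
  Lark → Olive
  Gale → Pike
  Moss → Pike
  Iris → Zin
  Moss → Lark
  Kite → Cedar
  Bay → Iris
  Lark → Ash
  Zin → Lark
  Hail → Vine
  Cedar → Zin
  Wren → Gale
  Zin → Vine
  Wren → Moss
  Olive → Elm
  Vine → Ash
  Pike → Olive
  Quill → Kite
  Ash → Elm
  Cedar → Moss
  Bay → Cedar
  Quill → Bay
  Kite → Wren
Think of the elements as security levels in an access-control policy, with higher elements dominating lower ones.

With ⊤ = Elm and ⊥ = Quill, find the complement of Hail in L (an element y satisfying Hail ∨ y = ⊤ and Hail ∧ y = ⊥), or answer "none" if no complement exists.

Gale

Need y with Hail ∨ y = Elm and Hail ∧ y = Quill.
Checking each element gives: Gale.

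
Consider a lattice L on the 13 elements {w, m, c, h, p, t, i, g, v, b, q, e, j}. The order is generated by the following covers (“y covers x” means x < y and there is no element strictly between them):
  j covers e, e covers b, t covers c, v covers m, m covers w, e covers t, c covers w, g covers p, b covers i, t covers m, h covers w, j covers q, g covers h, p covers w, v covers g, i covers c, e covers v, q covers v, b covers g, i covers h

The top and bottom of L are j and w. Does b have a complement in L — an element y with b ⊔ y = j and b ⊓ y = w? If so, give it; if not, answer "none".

none

For every candidate y, either b ∨ y ≠ j or b ∧ y ≠ w; no complement exists.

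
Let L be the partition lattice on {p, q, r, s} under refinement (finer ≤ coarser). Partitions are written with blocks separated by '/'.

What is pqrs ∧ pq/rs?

The meet (common refinement) of pqrs and pq/rs intersects blocks pairwise, giving pq/rs.

pq/rs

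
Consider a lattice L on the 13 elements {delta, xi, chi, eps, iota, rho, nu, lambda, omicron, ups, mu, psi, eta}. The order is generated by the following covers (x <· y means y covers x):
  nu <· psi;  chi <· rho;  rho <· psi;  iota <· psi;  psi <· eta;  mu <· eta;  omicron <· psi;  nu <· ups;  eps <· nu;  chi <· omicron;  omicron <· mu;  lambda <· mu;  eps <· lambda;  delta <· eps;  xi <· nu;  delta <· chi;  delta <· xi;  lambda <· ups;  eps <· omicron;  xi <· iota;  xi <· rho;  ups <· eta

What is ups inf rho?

xi

Common lower bounds of {ups, rho}: delta, xi.
The greatest among these is xi.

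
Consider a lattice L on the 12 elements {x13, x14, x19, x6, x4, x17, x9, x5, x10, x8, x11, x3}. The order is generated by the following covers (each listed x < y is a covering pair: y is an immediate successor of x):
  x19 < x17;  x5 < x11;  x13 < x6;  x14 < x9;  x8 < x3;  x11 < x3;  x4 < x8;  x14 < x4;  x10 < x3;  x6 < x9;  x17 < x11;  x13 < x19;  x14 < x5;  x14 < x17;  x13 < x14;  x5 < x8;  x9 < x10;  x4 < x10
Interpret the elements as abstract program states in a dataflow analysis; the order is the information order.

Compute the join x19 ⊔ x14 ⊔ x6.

x3

Common upper bounds of {x19, x14, x6}: x3.
The least among these is x3.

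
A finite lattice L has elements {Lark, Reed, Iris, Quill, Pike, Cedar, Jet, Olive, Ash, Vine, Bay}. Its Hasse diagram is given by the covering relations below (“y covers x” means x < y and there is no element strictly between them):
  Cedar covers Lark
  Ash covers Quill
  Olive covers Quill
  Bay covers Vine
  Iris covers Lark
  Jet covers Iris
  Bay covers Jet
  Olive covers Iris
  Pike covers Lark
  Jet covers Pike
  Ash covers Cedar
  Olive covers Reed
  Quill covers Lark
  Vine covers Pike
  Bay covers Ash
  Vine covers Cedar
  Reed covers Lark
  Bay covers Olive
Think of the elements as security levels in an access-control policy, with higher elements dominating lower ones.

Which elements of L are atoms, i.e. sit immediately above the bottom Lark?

Cedar, Iris, Pike, Quill, Reed

The atoms are exactly the elements that cover Lark: Cedar, Iris, Pike, Quill, Reed.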